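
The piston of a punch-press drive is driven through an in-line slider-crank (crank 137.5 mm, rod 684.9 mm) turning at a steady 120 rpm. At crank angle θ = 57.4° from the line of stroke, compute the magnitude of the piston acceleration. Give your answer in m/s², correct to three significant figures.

9.88

ω = 2π·120/60 = 12.57 rad/s
x(θ) = r cosθ + √(L² − r² sin²θ); with ω constant, a = ω²·d²x/dθ².
d²x/dθ² = −r cosθ − r²(cos2θ)/√u − r⁴ sin²2θ/(4u^{3/2}),  u = L² − r² sin²θ = 0.45567 m².
Substituting r = 0.1375 m, L = 0.6849 m, θ = 57.4°: d²x/dθ² = -0.062572 m.
a = ω²·d²x/dθ² = (12.57)²·(-0.062572) = -9.881 m/s²;  |a| = 9.881 m/s².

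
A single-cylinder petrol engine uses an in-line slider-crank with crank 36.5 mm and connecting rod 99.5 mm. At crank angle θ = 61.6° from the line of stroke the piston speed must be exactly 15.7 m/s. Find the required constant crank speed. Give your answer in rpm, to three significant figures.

For an in-line slider-crank, |v_piston| = rω|sinθ|·[1 + r cosθ/√(L² − r² sin²θ)].
With r = 0.0365 m, L = 0.0995 m, θ = 61.6°: the bracketed kinematic factor |dx/dθ| = 0.038026 m.
ω = v/|dx/dθ| = 15.7/0.038026 = 412.88 rad/s.
N = 60ω/(2π) = 3942.7 rpm.

3940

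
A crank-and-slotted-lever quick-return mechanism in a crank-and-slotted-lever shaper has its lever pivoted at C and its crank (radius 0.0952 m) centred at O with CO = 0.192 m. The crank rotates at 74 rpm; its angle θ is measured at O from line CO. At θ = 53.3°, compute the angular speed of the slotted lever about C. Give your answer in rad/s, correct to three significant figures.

ω = 7.749 rad/s (from 74 rpm).
Crank pin A relative to C: A = (d + r cosθ, r sinθ); lever angle φ = atan2(r sinθ, d + r cosθ).
Differentiating tanφ: φ̇ = rω(d cosθ + r)/(d² + r² + 2dr cosθ).
d² + r² + 2dr cosθ = |CA|² = 0.0677743 m²;  d cosθ + r = +0.20994 m.
|ω_lever| = |0.0952·7.749·+0.20994| / 0.0677743 = 2.2853 rad/s.

2.29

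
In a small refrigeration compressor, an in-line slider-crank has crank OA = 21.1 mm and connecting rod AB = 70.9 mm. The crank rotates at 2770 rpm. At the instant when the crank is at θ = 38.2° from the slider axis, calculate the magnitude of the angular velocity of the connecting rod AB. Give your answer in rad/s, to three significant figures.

ω = 290.1 rad/s (converted from 2770 rpm).
The rod makes angle φ with the slider axis where L sinφ = r sinθ; differentiating, L cosφ·φ̇ = r ω cosθ.
L cosφ = √(L² − r² sin²θ) = 0.069689 m.
|ω_rod| = r ω |cosθ| / √(L² − r² sin²θ) = 0.0211·290.1·0.78586/0.069689 = 69.019 rad/s.

69.0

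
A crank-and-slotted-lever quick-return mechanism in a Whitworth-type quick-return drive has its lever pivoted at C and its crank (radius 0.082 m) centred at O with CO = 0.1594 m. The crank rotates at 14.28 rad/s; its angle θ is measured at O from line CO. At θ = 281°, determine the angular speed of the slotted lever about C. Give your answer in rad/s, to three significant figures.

ω = 14.28 rad/s
Crank pin A relative to C: A = (d + r cosθ, r sinθ); lever angle φ = atan2(r sinθ, d + r cosθ).
Differentiating tanφ: φ̇ = rω(d cosθ + r)/(d² + r² + 2dr cosθ).
d² + r² + 2dr cosθ = |CA|² = 0.0371204 m²;  d cosθ + r = +0.11241 m.
|ω_lever| = |0.082·14.28·+0.11241| / 0.0371204 = 3.5461 rad/s.

3.55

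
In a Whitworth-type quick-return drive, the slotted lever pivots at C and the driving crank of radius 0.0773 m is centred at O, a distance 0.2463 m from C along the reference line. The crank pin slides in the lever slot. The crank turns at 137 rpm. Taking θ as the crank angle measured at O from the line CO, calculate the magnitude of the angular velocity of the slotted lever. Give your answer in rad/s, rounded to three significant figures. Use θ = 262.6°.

ω = 14.35 rad/s (from 137 rpm).
Crank pin A relative to C: A = (d + r cosθ, r sinθ); lever angle φ = atan2(r sinθ, d + r cosθ).
Differentiating tanφ: φ̇ = rω(d cosθ + r)/(d² + r² + 2dr cosθ).
d² + r² + 2dr cosθ = |CA|² = 0.0617347 m²;  d cosθ + r = +0.045578 m.
|ω_lever| = |0.0773·14.35·+0.045578| / 0.0617347 = 0.81875 rad/s.

0.819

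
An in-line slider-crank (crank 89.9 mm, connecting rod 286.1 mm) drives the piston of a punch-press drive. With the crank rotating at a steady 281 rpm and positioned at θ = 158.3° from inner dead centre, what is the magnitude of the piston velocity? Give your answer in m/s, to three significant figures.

0.691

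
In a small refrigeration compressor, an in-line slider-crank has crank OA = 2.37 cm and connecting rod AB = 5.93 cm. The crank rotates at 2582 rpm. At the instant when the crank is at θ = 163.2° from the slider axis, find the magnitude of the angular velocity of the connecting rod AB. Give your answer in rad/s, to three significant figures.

104

ω = 270.4 rad/s (converted from 2582 rpm).
The rod makes angle φ with the slider axis where L sinφ = r sinθ; differentiating, L cosφ·φ̇ = r ω cosθ.
L cosφ = √(L² − r² sin²θ) = 0.058903 m.
|ω_rod| = r ω |cosθ| / √(L² − r² sin²θ) = 0.0237·270.4·0.95732/0.058903 = 104.15 rad/s.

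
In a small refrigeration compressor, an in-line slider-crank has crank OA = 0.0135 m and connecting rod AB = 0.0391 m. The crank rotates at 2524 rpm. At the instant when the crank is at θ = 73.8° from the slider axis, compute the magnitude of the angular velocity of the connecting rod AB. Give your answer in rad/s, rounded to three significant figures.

27.0

ω = 264.3 rad/s (converted from 2524 rpm).
The rod makes angle φ with the slider axis where L sinφ = r sinθ; differentiating, L cosφ·φ̇ = r ω cosθ.
L cosφ = √(L² − r² sin²θ) = 0.036888 m.
|ω_rod| = r ω |cosθ| / √(L² − r² sin²θ) = 0.0135·264.3·0.27899/0.036888 = 26.987 rad/s.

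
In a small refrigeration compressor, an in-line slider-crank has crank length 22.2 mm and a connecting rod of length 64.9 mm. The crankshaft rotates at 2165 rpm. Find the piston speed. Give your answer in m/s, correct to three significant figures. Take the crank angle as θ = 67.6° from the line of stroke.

ω = 2π·2165/60 = 226.7 rad/s
For an in-line slider-crank, x = r cosθ + √(L² − r² sin²θ), so v = −rω sinθ·[1 + r cosθ/√(L² − r² sin²θ)].
With r = 0.0222 m, L = 0.0649 m, θ = 67.6°: √(L² − r² sin²θ) = 0.061569 m.
v = −0.0222·226.7·0.92455·[1 + 0.0222·0.38107/0.061569] = -5.2928 m/s.
|v| = 5.2928 m/s.

5.29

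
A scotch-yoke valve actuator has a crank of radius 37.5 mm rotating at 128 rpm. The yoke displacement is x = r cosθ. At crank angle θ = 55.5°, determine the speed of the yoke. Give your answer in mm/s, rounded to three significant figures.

ω = 13.4 rad/s (from 128 rpm).
x = r cosθ ⇒ ẋ = −rω sinθ.
|v| = rω|sinθ| = 0.0375·13.4·|sin 55.5°| = 0.41425 m/s = 414.25 mm/s.

414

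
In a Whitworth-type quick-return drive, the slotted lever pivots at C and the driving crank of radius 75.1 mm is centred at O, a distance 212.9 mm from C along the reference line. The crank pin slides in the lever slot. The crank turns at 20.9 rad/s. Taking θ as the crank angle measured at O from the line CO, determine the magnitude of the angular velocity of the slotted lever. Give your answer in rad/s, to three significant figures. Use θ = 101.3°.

ω = 20.9 rad/s
Crank pin A relative to C: A = (d + r cosθ, r sinθ); lever angle φ = atan2(r sinθ, d + r cosθ).
Differentiating tanφ: φ̇ = rω(d cosθ + r)/(d² + r² + 2dr cosθ).
d² + r² + 2dr cosθ = |CA|² = 0.0447005 m²;  d cosθ + r = +0.033383 m.
|ω_lever| = |0.0751·20.9·+0.033383| / 0.0447005 = 1.1722 rad/s.

1.17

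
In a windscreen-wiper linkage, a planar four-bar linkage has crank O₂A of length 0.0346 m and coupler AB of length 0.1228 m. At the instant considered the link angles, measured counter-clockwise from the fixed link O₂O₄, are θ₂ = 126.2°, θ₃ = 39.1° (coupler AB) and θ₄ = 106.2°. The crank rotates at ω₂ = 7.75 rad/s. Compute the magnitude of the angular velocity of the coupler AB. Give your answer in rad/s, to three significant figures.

0.811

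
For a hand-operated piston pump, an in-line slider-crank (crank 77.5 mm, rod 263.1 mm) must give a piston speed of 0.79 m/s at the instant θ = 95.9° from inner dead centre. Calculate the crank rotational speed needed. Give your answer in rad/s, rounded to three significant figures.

For an in-line slider-crank, |v_piston| = rω|sinθ|·[1 + r cosθ/√(L² − r² sin²θ)].
With r = 0.0775 m, L = 0.2631 m, θ = 95.9°: the bracketed kinematic factor |dx/dθ| = 0.074648 m.
ω = v/|dx/dθ| = 0.79/0.074648 = 10.583 rad/s.

10.6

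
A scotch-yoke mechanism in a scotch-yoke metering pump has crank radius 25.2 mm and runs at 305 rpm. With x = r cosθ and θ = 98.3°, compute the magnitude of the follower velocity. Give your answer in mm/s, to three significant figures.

ω = 31.94 rad/s (from 305 rpm).
x = r cosθ ⇒ ẋ = −rω sinθ.
|v| = rω|sinθ| = 0.0252·31.94·|sin 98.3°| = 0.79645 m/s = 796.45 mm/s.

796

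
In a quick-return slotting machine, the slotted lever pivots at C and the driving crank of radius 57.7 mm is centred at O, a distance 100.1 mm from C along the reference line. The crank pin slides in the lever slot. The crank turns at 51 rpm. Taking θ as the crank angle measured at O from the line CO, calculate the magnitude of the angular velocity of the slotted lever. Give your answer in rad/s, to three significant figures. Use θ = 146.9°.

ω = 5.341 rad/s (from 51 rpm).
Crank pin A relative to C: A = (d + r cosθ, r sinθ); lever angle φ = atan2(r sinθ, d + r cosθ).
Differentiating tanφ: φ̇ = rω(d cosθ + r)/(d² + r² + 2dr cosθ).
d² + r² + 2dr cosθ = |CA|² = 0.00367236 m²;  d cosθ + r = -0.026156 m.
|ω_lever| = |0.0577·5.341·-0.026156| / 0.00367236 = 2.1948 rad/s.

2.19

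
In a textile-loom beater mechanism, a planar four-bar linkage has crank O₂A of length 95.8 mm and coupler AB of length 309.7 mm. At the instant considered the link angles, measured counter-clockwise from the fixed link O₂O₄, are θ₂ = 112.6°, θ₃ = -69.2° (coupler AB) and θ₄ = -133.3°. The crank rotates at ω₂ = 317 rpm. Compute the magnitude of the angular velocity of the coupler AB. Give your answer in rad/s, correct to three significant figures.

ω₂ = 33.2 rad/s (from 317 rpm).
Differentiating the loop-closure r₂e^{iθ₂}+r₃e^{iθ₃}=r₁+r₄e^{iθ₄} gives r₂ω₂e^{iθ₂}+r₃ω₃e^{iθ₃}=r₄ω₄e^{iθ₄}.
Eliminating the other unknown: ω₃ = r₂ω₂ sin(θ₄−θ₂) / [r₃ sin(θ₃−θ₄)].
Numerator sine = +0.91283; denominator sine = +0.89956.
Result = 0.0958·33.2·(+0.91283) / (0.3097·(+0.89956)) = +10.42 rad/s; magnitude 10.42 rad/s.

10.4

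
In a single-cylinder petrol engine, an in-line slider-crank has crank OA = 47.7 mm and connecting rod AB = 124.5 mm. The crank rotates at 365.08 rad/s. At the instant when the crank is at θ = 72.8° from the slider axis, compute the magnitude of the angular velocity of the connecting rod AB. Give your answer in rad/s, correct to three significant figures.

44.4

ω = 365.1 rad/s
The rod makes angle φ with the slider axis where L sinφ = r sinθ; differentiating, L cosφ·φ̇ = r ω cosθ.
L cosφ = √(L² − r² sin²θ) = 0.11586 m.
|ω_rod| = r ω |cosθ| / √(L² − r² sin²θ) = 0.0477·365.1·0.29571/0.11586 = 44.446 rad/s.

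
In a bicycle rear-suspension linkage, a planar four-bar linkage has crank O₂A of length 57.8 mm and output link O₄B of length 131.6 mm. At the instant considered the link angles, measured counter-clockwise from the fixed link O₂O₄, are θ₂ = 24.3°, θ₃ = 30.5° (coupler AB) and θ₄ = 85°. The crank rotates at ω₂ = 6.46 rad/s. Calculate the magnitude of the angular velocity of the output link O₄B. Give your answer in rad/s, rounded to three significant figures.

ω₂ = 6.46 rad/s
Differentiating the loop-closure r₂e^{iθ₂}+r₃e^{iθ₃}=r₁+r₄e^{iθ₄} gives r₂ω₂e^{iθ₂}+r₃ω₃e^{iθ₃}=r₄ω₄e^{iθ₄}.
Eliminating the other unknown: ω₄ = r₂ω₂ sin(θ₂−θ₃) / [r₄ sin(θ₄−θ₃)].
Numerator sine = -0.10800; denominator sine = +0.81412.
Result = 0.0578·6.46·(-0.10800) / (0.1316·(+0.81412)) = -0.37639 rad/s; magnitude 0.37639 rad/s.

0.376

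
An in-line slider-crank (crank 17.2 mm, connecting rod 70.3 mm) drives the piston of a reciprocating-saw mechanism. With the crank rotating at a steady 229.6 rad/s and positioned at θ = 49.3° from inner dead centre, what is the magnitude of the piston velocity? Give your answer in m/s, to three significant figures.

ω = 229.6 rad/s
For an in-line slider-crank, x = r cosθ + √(L² − r² sin²θ), so v = −rω sinθ·[1 + r cosθ/√(L² − r² sin²θ)].
With r = 0.0172 m, L = 0.0703 m, θ = 49.3°: √(L² − r² sin²θ) = 0.06908 m.
v = −0.0172·229.6·0.75813·[1 + 0.0172·0.65210/0.06908] = -3.4801 m/s.
|v| = 3.4801 m/s.

3.48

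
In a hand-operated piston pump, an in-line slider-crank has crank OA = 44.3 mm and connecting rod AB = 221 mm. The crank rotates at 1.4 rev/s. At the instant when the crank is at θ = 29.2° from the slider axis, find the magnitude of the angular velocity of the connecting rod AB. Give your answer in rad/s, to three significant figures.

1.55

ω = 8.796 rad/s (converted from 1.4 rev/s).
The rod makes angle φ with the slider axis where L sinφ = r sinθ; differentiating, L cosφ·φ̇ = r ω cosθ.
L cosφ = √(L² − r² sin²θ) = 0.21994 m.
|ω_rod| = r ω |cosθ| / √(L² − r² sin²θ) = 0.0443·8.796·0.87292/0.21994 = 1.5466 rad/s.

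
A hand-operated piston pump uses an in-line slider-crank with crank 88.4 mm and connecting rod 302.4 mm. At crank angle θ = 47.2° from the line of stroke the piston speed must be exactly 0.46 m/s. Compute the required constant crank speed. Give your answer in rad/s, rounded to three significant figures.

For an in-line slider-crank, |v_piston| = rω|sinθ|·[1 + r cosθ/√(L² − r² sin²θ)].
With r = 0.0884 m, L = 0.3024 m, θ = 47.2°: the bracketed kinematic factor |dx/dθ| = 0.078052 m.
ω = v/|dx/dθ| = 0.46/0.078052 = 5.8935 rad/s.

5.89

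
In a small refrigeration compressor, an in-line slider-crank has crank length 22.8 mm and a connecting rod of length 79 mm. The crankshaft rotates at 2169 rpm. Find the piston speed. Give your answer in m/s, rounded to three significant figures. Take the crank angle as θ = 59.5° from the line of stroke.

5.14

ω = 2π·2169/60 = 227.1 rad/s
For an in-line slider-crank, x = r cosθ + √(L² − r² sin²θ), so v = −rω sinθ·[1 + r cosθ/√(L² − r² sin²θ)].
With r = 0.0228 m, L = 0.079 m, θ = 59.5°: √(L² − r² sin²θ) = 0.076518 m.
v = −0.0228·227.1·0.86163·[1 + 0.0228·0.50754/0.076518] = -5.137 m/s.
|v| = 5.137 m/s.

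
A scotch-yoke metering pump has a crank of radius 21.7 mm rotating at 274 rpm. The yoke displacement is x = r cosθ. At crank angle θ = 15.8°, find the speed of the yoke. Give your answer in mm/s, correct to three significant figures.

170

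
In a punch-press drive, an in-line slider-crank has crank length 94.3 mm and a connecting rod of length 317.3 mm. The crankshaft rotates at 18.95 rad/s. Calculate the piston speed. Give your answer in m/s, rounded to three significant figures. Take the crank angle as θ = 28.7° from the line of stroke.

1.08

ω = 18.95 rad/s
For an in-line slider-crank, x = r cosθ + √(L² − r² sin²θ), so v = −rω sinθ·[1 + r cosθ/√(L² − r² sin²θ)].
With r = 0.0943 m, L = 0.3173 m, θ = 28.7°: √(L² − r² sin²θ) = 0.31405 m.
v = −0.0943·18.95·0.48022·[1 + 0.0943·0.87715/0.31405] = -1.0842 m/s.
|v| = 1.0842 m/s.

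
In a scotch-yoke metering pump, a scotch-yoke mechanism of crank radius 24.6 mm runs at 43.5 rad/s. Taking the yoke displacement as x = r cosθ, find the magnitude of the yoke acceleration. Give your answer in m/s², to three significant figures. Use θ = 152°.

ω = 43.5 rad/s
x = r cosθ ⇒ ẍ = −rω² cosθ (ω constant).
|a| = rω²|cosθ| = 0.0246·(43.5)²·|cos 152°| = 41.101 m/s².

41.1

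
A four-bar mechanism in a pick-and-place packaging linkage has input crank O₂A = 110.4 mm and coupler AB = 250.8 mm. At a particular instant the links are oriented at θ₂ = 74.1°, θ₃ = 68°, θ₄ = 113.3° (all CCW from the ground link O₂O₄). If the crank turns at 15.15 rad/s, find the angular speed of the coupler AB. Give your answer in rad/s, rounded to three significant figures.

5.93

ω₂ = 15.15 rad/s
Differentiating the loop-closure r₂e^{iθ₂}+r₃e^{iθ₃}=r₁+r₄e^{iθ₄} gives r₂ω₂e^{iθ₂}+r₃ω₃e^{iθ₃}=r₄ω₄e^{iθ₄}.
Eliminating the other unknown: ω₃ = r₂ω₂ sin(θ₄−θ₂) / [r₃ sin(θ₃−θ₄)].
Numerator sine = +0.63203; denominator sine = -0.71080.
Result = 0.1104·15.15·(+0.63203) / (0.2508·(-0.71080)) = -5.9299 rad/s; magnitude 5.9299 rad/s.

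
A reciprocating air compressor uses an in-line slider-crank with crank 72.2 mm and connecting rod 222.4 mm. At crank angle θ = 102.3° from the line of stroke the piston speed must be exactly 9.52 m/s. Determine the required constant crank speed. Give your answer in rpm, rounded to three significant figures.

For an in-line slider-crank, |v_piston| = rω|sinθ|·[1 + r cosθ/√(L² − r² sin²θ)].
With r = 0.0722 m, L = 0.2224 m, θ = 102.3°: the bracketed kinematic factor |dx/dθ| = 0.065398 m.
ω = v/|dx/dθ| = 9.52/0.065398 = 145.57 rad/s.
N = 60ω/(2π) = 1390.1 rpm.

1390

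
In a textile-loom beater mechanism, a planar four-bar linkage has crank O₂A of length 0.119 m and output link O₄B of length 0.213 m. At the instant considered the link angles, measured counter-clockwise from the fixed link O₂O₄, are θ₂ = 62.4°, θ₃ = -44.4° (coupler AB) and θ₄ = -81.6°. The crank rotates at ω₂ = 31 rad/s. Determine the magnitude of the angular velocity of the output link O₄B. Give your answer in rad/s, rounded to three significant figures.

27.4

ω₂ = 31 rad/s
Differentiating the loop-closure r₂e^{iθ₂}+r₃e^{iθ₃}=r₁+r₄e^{iθ₄} gives r₂ω₂e^{iθ₂}+r₃ω₃e^{iθ₃}=r₄ω₄e^{iθ₄}.
Eliminating the other unknown: ω₄ = r₂ω₂ sin(θ₂−θ₃) / [r₄ sin(θ₄−θ₃)].
Numerator sine = +0.95732; denominator sine = -0.60460.
Result = 0.119·31·(+0.95732) / (0.213·(-0.60460)) = -27.423 rad/s; magnitude 27.423 rad/s.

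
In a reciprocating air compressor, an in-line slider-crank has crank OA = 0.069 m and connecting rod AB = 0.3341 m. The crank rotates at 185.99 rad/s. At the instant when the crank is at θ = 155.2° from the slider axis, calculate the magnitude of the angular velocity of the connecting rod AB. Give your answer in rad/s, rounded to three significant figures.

ω = 186 rad/s
The rod makes angle φ with the slider axis where L sinφ = r sinθ; differentiating, L cosφ·φ̇ = r ω cosθ.
L cosφ = √(L² − r² sin²θ) = 0.33284 m.
|ω_rod| = r ω |cosθ| / √(L² − r² sin²θ) = 0.069·186·0.90778/0.33284 = 35.001 rad/s.

35.0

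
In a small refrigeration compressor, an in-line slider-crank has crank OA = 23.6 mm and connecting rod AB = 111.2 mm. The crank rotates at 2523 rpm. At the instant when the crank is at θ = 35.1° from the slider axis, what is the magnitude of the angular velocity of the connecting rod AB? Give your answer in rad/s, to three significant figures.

46.2

ω = 264.2 rad/s (converted from 2523 rpm).
The rod makes angle φ with the slider axis where L sinφ = r sinθ; differentiating, L cosφ·φ̇ = r ω cosθ.
L cosφ = √(L² − r² sin²θ) = 0.11037 m.
|ω_rod| = r ω |cosθ| / √(L² − r² sin²θ) = 0.0236·264.2·0.81815/0.11037 = 46.221 rad/s.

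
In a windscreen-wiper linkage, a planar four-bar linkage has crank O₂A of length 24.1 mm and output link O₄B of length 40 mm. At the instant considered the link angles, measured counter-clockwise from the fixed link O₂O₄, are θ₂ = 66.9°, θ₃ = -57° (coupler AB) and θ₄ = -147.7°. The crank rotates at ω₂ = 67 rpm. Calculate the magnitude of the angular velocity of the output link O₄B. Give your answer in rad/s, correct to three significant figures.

ω₂ = 7.016 rad/s (from 67 rpm).
Differentiating the loop-closure r₂e^{iθ₂}+r₃e^{iθ₃}=r₁+r₄e^{iθ₄} gives r₂ω₂e^{iθ₂}+r₃ω₃e^{iθ₃}=r₄ω₄e^{iθ₄}.
Eliminating the other unknown: ω₄ = r₂ω₂ sin(θ₂−θ₃) / [r₄ sin(θ₄−θ₃)].
Numerator sine = +0.83001; denominator sine = -0.99993.
Result = 0.0241·7.016·(+0.83001) / (0.04·(-0.99993)) = -3.509 rad/s; magnitude 3.509 rad/s.

3.51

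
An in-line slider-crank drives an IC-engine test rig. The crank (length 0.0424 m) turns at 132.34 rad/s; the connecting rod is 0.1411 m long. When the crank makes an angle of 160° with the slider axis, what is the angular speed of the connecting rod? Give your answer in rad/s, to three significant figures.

37.6

ω = 132.3 rad/s
The rod makes angle φ with the slider axis where L sinφ = r sinθ; differentiating, L cosφ·φ̇ = r ω cosθ.
L cosφ = √(L² − r² sin²θ) = 0.14035 m.
|ω_rod| = r ω |cosθ| / √(L² − r² sin²θ) = 0.0424·132.3·0.93969/0.14035 = 37.568 rad/s.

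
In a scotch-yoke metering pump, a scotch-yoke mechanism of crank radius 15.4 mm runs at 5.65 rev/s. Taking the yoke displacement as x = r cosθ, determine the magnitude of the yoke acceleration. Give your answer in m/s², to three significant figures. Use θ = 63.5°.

8.66

ω = 35.5 rad/s (from 5.65 rev/s).
x = r cosθ ⇒ ẍ = −rω² cosθ (ω constant).
|a| = rω²|cosθ| = 0.0154·(35.5)²·|cos 63.5°| = 8.6597 m/s².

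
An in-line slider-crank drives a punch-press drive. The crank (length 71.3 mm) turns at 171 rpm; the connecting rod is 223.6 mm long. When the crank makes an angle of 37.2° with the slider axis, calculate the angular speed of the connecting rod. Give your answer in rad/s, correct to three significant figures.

4.64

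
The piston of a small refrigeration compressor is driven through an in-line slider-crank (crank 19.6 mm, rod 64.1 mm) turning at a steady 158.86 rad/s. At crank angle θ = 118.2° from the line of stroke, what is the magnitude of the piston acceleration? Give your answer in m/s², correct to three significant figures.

318

ω = 158.9 rad/s
x(θ) = r cosθ + √(L² − r² sin²θ); with ω constant, a = ω²·d²x/dθ².
d²x/dθ² = −r cosθ − r²(cos2θ)/√u − r⁴ sin²2θ/(4u^{3/2}),  u = L² − r² sin²θ = 0.00381043 m².
Substituting r = 0.0196 m, L = 0.0641 m, θ = 118.2°: d²x/dθ² = +0.012597 m.
a = ω²·d²x/dθ² = (158.9)²·(+0.012597) = +317.91 m/s²;  |a| = 317.91 m/s².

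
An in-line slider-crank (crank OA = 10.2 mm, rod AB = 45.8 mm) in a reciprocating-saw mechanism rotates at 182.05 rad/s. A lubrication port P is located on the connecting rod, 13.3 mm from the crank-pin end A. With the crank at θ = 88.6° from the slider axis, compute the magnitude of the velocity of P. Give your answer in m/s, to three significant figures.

ω = 182.1 rad/s.  Crank-pin speed |V_A| = rω = 1.8569 m/s, perpendicular to OA.
Rod angle: sinφ = −(r/L) sinθ ⇒ φ = -12.864°; ω_rod = −rω cosθ/√(L²−r²sin²θ) = -1.0161 rad/s.
V_P = V_A + ω_rod × AP, with AP = 0.0133 m along the rod.
Components: V_Px = −rω sinθ − a·ω_rod·sinφ = -1.8594 m/s;  V_Py = rω cosθ + a·ω_rod·cosφ = +0.032194 m/s.
|V_P| = √(V_Px² + V_Py²) = 1.8596 m/s.

1.86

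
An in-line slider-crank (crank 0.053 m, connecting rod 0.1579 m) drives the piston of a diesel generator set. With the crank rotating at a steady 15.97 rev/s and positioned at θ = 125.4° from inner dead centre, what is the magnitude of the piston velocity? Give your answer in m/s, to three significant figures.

3.46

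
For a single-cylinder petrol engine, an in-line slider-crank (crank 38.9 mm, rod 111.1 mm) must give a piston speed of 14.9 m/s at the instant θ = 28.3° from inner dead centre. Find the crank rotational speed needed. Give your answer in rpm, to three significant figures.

For an in-line slider-crank, |v_piston| = rω|sinθ|·[1 + r cosθ/√(L² − r² sin²θ)].
With r = 0.0389 m, L = 0.1111 m, θ = 28.3°: the bracketed kinematic factor |dx/dθ| = 0.024207 m.
ω = v/|dx/dθ| = 14.9/0.024207 = 615.51 rad/s.
N = 60ω/(2π) = 5877.7 rpm.

5880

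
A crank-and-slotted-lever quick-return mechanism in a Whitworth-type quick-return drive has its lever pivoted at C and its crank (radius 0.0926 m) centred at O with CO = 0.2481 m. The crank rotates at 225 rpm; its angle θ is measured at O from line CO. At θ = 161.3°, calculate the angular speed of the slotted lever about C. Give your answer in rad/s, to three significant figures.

ω = 23.56 rad/s (from 225 rpm).
Crank pin A relative to C: A = (d + r cosθ, r sinθ); lever angle φ = atan2(r sinθ, d + r cosθ).
Differentiating tanφ: φ̇ = rω(d cosθ + r)/(d² + r² + 2dr cosθ).
d² + r² + 2dr cosθ = |CA|² = 0.0266058 m²;  d cosθ + r = -0.1424 m.
|ω_lever| = |0.0926·23.56·-0.1424| / 0.0266058 = 11.678 rad/s.

11.7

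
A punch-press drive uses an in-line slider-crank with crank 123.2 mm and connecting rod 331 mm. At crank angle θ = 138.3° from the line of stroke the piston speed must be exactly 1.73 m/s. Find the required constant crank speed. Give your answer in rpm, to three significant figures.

283

For an in-line slider-crank, |v_piston| = rω|sinθ|·[1 + r cosθ/√(L² − r² sin²θ)].
With r = 0.1232 m, L = 0.331 m, θ = 138.3°: the bracketed kinematic factor |dx/dθ| = 0.058448 m.
ω = v/|dx/dθ| = 1.73/0.058448 = 29.599 rad/s.
N = 60ω/(2π) = 282.65 rpm.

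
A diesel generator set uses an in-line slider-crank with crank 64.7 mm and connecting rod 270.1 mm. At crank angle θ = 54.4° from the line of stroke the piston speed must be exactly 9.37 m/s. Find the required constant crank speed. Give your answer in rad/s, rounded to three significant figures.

For an in-line slider-crank, |v_piston| = rω|sinθ|·[1 + r cosθ/√(L² − r² sin²θ)].
With r = 0.0647 m, L = 0.2701 m, θ = 54.4°: the bracketed kinematic factor |dx/dθ| = 0.060087 m.
ω = v/|dx/dθ| = 9.37/0.060087 = 155.94 rad/s.

156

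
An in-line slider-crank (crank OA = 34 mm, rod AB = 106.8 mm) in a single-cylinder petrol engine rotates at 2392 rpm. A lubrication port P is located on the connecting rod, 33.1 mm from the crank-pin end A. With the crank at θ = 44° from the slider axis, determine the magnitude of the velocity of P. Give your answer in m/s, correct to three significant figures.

ω = 250.5 rad/s.  Crank-pin speed |V_A| = rω = 8.5166 m/s, perpendicular to OA.
Rod angle: sinφ = −(r/L) sinθ ⇒ φ = -12.776°; ω_rod = −rω cosθ/√(L²−r²sin²θ) = -58.819 rad/s.
V_P = V_A + ω_rod × AP, with AP = 0.0331 m along the rod.
Components: V_Px = −rω sinθ − a·ω_rod·sinφ = -6.3467 m/s;  V_Py = rω cosθ + a·ω_rod·cosφ = +4.2277 m/s.
|V_P| = √(V_Px² + V_Py²) = 7.6259 m/s.

7.63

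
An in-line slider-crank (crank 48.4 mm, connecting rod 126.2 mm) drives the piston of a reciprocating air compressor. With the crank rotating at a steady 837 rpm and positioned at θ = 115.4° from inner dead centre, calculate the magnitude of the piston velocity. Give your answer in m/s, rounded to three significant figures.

3.16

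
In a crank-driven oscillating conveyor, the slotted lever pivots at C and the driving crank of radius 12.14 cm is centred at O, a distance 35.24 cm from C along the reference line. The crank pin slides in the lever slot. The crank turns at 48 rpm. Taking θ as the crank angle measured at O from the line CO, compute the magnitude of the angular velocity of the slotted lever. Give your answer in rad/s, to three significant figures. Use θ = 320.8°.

ω = 5.027 rad/s (from 48 rpm).
Crank pin A relative to C: A = (d + r cosθ, r sinθ); lever angle φ = atan2(r sinθ, d + r cosθ).
Differentiating tanφ: φ̇ = rω(d cosθ + r)/(d² + r² + 2dr cosθ).
d² + r² + 2dr cosθ = |CA|² = 0.20523 m²;  d cosθ + r = +0.39449 m.
|ω_lever| = |0.1214·5.027·+0.39449| / 0.20523 = 1.173 rad/s.

1.17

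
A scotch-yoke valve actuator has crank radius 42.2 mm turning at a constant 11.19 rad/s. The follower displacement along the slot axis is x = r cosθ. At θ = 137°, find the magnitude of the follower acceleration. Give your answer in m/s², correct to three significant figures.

ω = 11.19 rad/s
x = r cosθ ⇒ ẍ = −rω² cosθ (ω constant).
|a| = rω²|cosθ| = 0.0422·(11.19)²·|cos 137°| = 3.8646 m/s².

3.86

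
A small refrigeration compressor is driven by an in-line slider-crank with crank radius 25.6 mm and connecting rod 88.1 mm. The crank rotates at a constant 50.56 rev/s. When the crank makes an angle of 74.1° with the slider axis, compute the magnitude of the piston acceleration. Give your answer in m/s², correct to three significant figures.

48.2

ω = 2π·50.6 = 317.7 rad/s
x(θ) = r cosθ + √(L² − r² sin²θ); with ω constant, a = ω²·d²x/dθ².
d²x/dθ² = −r cosθ − r²(cos2θ)/√u − r⁴ sin²2θ/(4u^{3/2}),  u = L² − r² sin²θ = 0.00715544 m².
Substituting r = 0.0256 m, L = 0.0881 m, θ = 74.1°: d²x/dθ² = -0.00047807 m.
a = ω²·d²x/dθ² = (317.7)²·(-0.00047807) = -48.246 m/s²;  |a| = 48.246 m/s².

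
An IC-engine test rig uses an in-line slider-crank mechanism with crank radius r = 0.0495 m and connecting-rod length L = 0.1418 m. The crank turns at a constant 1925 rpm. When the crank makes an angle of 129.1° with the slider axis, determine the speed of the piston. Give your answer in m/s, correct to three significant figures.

5.97

ω = 2π·1925/60 = 201.6 rad/s
For an in-line slider-crank, x = r cosθ + √(L² − r² sin²θ), so v = −rω sinθ·[1 + r cosθ/√(L² − r² sin²θ)].
With r = 0.0495 m, L = 0.1418 m, θ = 129.1°: √(L² − r² sin²θ) = 0.1365 m.
v = −0.0495·201.6·0.77605·[1 + 0.0495·-0.63068/0.1365] = -5.9727 m/s.
|v| = 5.9727 m/s.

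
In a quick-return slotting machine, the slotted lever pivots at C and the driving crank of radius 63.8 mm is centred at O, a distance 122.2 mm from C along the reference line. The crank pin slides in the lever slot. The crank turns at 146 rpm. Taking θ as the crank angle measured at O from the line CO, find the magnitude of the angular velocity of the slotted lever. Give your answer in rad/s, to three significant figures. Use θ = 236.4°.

ω = 15.29 rad/s (from 146 rpm).
Crank pin A relative to C: A = (d + r cosθ, r sinθ); lever angle φ = atan2(r sinθ, d + r cosθ).
Differentiating tanφ: φ̇ = rω(d cosθ + r)/(d² + r² + 2dr cosθ).
d² + r² + 2dr cosθ = |CA|² = 0.0103744 m²;  d cosθ + r = -0.0038244 m.
|ω_lever| = |0.0638·15.29·-0.0038244| / 0.0103744 = 0.35959 rad/s.

0.360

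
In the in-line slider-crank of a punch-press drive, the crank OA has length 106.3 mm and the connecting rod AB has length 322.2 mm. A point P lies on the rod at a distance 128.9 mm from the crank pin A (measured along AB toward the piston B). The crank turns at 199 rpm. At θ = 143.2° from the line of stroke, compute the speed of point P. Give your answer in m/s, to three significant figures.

ω = 20.84 rad/s.  Crank-pin speed |V_A| = rω = 2.2152 m/s, perpendicular to OA.
Rod angle: sinφ = −(r/L) sinθ ⇒ φ = -11.398°; ω_rod = −rω cosθ/√(L²−r²sin²θ) = +5.616 rad/s.
V_P = V_A + ω_rod × AP, with AP = 0.1289 m along the rod.
Components: V_Px = −rω sinθ − a·ω_rod·sinφ = -1.1839 m/s;  V_Py = rω cosθ + a·ω_rod·cosφ = -1.0642 m/s.
|V_P| = √(V_Px² + V_Py²) = 1.5919 m/s.

1.59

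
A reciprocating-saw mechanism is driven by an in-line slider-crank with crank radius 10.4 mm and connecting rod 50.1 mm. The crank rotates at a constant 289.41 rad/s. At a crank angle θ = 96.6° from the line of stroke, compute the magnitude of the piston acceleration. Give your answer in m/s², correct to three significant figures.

ω = 289.4 rad/s
x(θ) = r cosθ + √(L² − r² sin²θ); with ω constant, a = ω²·d²x/dθ².
d²x/dθ² = −r cosθ − r²(cos2θ)/√u − r⁴ sin²2θ/(4u^{3/2}),  u = L² − r² sin²θ = 0.00240328 m².
Substituting r = 0.0104 m, L = 0.0501 m, θ = 96.6°: d²x/dθ² = +0.0033421 m.
a = ω²·d²x/dθ² = (289.4)²·(+0.0033421) = +279.92 m/s²;  |a| = 279.92 m/s².

280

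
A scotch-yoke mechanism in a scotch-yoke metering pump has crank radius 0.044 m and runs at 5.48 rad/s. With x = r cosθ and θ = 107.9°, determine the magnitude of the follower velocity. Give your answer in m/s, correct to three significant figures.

ω = 5.48 rad/s
x = r cosθ ⇒ ẋ = −rω sinθ.
|v| = rω|sinθ| = 0.044·5.48·|sin 107.9°| = 0.22945 m/s.

0.229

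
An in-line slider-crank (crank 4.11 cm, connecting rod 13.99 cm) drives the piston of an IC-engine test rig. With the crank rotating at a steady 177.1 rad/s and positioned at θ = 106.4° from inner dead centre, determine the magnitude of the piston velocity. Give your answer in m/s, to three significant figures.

ω = 177.1 rad/s
For an in-line slider-crank, x = r cosθ + √(L² − r² sin²θ), so v = −rω sinθ·[1 + r cosθ/√(L² − r² sin²θ)].
With r = 0.0411 m, L = 0.1399 m, θ = 106.4°: √(L² − r² sin²θ) = 0.13423 m.
v = −0.0411·177.1·0.95931·[1 + 0.0411·-0.28234/0.13423] = -6.379 m/s.
|v| = 6.379 m/s.

6.38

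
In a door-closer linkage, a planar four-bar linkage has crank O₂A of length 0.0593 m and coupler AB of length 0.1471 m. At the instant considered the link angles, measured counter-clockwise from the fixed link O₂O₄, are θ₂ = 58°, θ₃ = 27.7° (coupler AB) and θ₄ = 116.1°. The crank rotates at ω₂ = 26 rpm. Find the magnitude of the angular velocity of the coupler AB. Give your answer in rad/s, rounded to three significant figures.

0.932

ω₂ = 2.723 rad/s (from 26 rpm).
Differentiating the loop-closure r₂e^{iθ₂}+r₃e^{iθ₃}=r₁+r₄e^{iθ₄} gives r₂ω₂e^{iθ₂}+r₃ω₃e^{iθ₃}=r₄ω₄e^{iθ₄}.
Eliminating the other unknown: ω₃ = r₂ω₂ sin(θ₄−θ₂) / [r₃ sin(θ₃−θ₄)].
Numerator sine = +0.84897; denominator sine = -0.99961.
Result = 0.0593·2.723·(+0.84897) / (0.1471·(-0.99961)) = -0.93219 rad/s; magnitude 0.93219 rad/s.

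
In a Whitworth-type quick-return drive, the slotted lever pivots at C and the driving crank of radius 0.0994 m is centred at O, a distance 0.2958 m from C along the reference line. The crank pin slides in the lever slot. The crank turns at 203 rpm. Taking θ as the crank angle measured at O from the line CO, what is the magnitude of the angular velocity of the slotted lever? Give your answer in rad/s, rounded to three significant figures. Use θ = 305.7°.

ω = 21.26 rad/s (from 203 rpm).
Crank pin A relative to C: A = (d + r cosθ, r sinθ); lever angle φ = atan2(r sinθ, d + r cosθ).
Differentiating tanφ: φ̇ = rω(d cosθ + r)/(d² + r² + 2dr cosθ).
d² + r² + 2dr cosθ = |CA|² = 0.131693 m²;  d cosθ + r = +0.27201 m.
|ω_lever| = |0.0994·21.26·+0.27201| / 0.131693 = 4.3645 rad/s.

4.36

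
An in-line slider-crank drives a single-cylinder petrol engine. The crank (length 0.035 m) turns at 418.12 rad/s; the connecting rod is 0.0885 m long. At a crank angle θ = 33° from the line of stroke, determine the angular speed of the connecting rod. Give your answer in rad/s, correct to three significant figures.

ω = 418.1 rad/s
The rod makes angle φ with the slider axis where L sinφ = r sinθ; differentiating, L cosφ·φ̇ = r ω cosθ.
L cosφ = √(L² − r² sin²θ) = 0.086423 m.
|ω_rod| = r ω |cosθ| / √(L² − r² sin²θ) = 0.035·418.1·0.83867/0.086423 = 142.01 rad/s.

142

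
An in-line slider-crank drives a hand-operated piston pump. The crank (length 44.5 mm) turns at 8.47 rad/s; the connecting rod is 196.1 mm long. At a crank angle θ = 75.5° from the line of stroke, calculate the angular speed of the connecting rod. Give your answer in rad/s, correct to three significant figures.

0.493

ω = 8.47 rad/s
The rod makes angle φ with the slider axis where L sinφ = r sinθ; differentiating, L cosφ·φ̇ = r ω cosθ.
L cosφ = √(L² − r² sin²θ) = 0.19131 m.
|ω_rod| = r ω |cosθ| / √(L² − r² sin²θ) = 0.0445·8.47·0.25038/0.19131 = 0.4933 rad/s.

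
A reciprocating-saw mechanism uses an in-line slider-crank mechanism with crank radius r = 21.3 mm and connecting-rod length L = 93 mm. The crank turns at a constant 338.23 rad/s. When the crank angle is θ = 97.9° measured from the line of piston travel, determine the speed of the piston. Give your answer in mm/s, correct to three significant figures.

6910

ω = 338.2 rad/s
For an in-line slider-crank, x = r cosθ + √(L² − r² sin²θ), so v = −rω sinθ·[1 + r cosθ/√(L² − r² sin²θ)].
With r = 0.0213 m, L = 0.093 m, θ = 97.9°: √(L² − r² sin²θ) = 0.090575 m.
v = −0.0213·338.2·0.99051·[1 + 0.0213·-0.13744/0.090575] = -6.9053 m/s.
|v| = 6.9053 m/s = 6905.3 mm/s.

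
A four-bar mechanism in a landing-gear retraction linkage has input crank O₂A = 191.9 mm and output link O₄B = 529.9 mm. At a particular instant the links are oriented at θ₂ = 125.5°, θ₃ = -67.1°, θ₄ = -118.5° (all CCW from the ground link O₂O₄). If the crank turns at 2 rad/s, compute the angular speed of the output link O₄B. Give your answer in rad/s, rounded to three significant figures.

ω₂ = 2 rad/s
Differentiating the loop-closure r₂e^{iθ₂}+r₃e^{iθ₃}=r₁+r₄e^{iθ₄} gives r₂ω₂e^{iθ₂}+r₃ω₃e^{iθ₃}=r₄ω₄e^{iθ₄}.
Eliminating the other unknown: ω₄ = r₂ω₂ sin(θ₂−θ₃) / [r₄ sin(θ₄−θ₃)].
Numerator sine = -0.21814; denominator sine = -0.78152.
Result = 0.1919·2·(-0.21814) / (0.5299·(-0.78152)) = +0.20217 rad/s; magnitude 0.20217 rad/s.

0.202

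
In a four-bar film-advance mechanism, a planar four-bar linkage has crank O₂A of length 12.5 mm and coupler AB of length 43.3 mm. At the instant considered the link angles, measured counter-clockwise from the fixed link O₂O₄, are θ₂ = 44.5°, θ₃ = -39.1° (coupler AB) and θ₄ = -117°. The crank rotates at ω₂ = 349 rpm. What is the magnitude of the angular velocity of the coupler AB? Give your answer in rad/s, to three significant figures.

ω₂ = 36.55 rad/s (from 349 rpm).
Differentiating the loop-closure r₂e^{iθ₂}+r₃e^{iθ₃}=r₁+r₄e^{iθ₄} gives r₂ω₂e^{iθ₂}+r₃ω₃e^{iθ₃}=r₄ω₄e^{iθ₄}.
Eliminating the other unknown: ω₃ = r₂ω₂ sin(θ₄−θ₂) / [r₃ sin(θ₃−θ₄)].
Numerator sine = -0.31730; denominator sine = +0.97778.
Result = 0.0125·36.55·(-0.31730) / (0.0433·(+0.97778)) = -3.4238 rad/s; magnitude 3.4238 rad/s.

3.42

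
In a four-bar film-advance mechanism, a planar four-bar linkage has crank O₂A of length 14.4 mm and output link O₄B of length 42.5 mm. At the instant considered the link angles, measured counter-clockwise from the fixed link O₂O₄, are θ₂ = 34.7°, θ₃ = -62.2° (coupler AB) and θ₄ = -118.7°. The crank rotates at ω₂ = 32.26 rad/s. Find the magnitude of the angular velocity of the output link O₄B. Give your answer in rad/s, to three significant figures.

13.0

ω₂ = 32.26 rad/s
Differentiating the loop-closure r₂e^{iθ₂}+r₃e^{iθ₃}=r₁+r₄e^{iθ₄} gives r₂ω₂e^{iθ₂}+r₃ω₃e^{iθ₃}=r₄ω₄e^{iθ₄}.
Eliminating the other unknown: ω₄ = r₂ω₂ sin(θ₂−θ₃) / [r₄ sin(θ₄−θ₃)].
Numerator sine = +0.99276; denominator sine = -0.83389.
Result = 0.0144·32.26·(+0.99276) / (0.0425·(-0.83389)) = -13.013 rad/s; magnitude 13.013 rad/s.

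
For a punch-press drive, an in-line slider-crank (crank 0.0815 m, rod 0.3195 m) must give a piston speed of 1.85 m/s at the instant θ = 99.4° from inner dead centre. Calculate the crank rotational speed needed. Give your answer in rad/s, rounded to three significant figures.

24.0

For an in-line slider-crank, |v_piston| = rω|sinθ|·[1 + r cosθ/√(L² − r² sin²θ)].
With r = 0.0815 m, L = 0.3195 m, θ = 99.4°: the bracketed kinematic factor |dx/dθ| = 0.076944 m.
ω = v/|dx/dθ| = 1.85/0.076944 = 24.043 rad/s.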